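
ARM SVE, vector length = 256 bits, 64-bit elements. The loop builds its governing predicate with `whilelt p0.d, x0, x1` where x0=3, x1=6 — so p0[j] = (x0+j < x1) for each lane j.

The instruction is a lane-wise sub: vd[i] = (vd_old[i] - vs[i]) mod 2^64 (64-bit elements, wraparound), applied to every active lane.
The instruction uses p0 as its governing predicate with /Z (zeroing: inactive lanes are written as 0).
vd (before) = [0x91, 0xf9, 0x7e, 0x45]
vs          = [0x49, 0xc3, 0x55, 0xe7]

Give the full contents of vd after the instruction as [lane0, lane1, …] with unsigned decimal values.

256-bit reg / 64-bit elem → 4 lanes
whilelt: lane j active iff 3+j < 6 → j < 3 → 3 active
[0] sub(0x91,0x49) = 0x48
[1] sub(0xf9,0xc3) = 0x36
[2] sub(0x7e,0x55) = 0x29
[3] tail/zero = 0x00

vd = [72, 54, 41, 0]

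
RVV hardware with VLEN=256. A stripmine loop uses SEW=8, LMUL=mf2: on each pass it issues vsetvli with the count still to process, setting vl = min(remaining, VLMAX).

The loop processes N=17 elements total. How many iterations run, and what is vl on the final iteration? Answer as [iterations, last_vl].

VLMAX = (256 × 1/2) / 8 = 16 lanes
N=17: ⌈17/16⌉ = 2 iters; last vl = 17 − 1×16 = 1

[iterations, last_vl] = [2, 1]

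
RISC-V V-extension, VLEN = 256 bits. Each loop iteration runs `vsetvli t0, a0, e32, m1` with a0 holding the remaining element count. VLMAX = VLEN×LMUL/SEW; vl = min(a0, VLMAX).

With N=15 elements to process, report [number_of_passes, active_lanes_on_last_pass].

[iterations, last_vl] = [2, 7]

lanes per group: 256·1/32 = 8
iterations = ceil(15/8) = 2; final-pass vl = 7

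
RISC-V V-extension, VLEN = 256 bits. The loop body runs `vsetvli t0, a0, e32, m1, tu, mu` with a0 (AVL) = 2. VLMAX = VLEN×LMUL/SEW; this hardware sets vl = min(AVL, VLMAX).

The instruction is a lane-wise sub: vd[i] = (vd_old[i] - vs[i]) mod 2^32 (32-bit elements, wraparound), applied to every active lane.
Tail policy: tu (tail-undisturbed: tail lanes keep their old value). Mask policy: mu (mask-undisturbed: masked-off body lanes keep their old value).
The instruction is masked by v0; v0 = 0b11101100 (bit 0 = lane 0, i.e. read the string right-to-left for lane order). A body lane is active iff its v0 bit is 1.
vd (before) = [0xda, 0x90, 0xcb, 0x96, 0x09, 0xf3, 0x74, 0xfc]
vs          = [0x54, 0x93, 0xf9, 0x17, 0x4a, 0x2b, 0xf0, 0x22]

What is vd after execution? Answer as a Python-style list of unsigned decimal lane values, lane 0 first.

VLMAX = VLEN×LMUL/SEW = 256×1/32 = 8
AVL=2 ≤ VLMAX=8, so vl = 2
vd[0] mask-off/keep -> 0xda
vd[1] mask-off/keep -> 0x90
vd[2] tail/keep -> 0xcb
vd[3] tail/keep -> 0x96
vd[4] tail/keep -> 0x09
vd[5] tail/keep -> 0xf3
vd[6] tail/keep -> 0x74
vd[7] tail/keep -> 0xfc

vd = [218, 144, 203, 150, 9, 243, 116, 252]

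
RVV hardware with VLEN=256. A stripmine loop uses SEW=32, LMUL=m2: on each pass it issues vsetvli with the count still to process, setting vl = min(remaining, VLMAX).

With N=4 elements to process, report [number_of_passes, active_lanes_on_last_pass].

[iterations, last_vl] = [1, 4]

lanes per group: 256·2/32 = 16
N=4: ⌈4/16⌉ = 1 iters; last vl = 4 − 0×16 = 4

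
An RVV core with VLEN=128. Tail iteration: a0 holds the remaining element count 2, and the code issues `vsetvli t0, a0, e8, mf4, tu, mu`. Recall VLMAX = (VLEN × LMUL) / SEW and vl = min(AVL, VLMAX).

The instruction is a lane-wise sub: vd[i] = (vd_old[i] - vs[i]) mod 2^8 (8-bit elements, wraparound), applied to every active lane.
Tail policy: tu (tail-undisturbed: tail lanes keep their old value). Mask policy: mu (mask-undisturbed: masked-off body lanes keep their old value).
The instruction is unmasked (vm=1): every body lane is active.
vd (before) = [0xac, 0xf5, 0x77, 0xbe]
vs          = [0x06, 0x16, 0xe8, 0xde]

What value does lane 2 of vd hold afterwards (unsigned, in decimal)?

VLMAX = VLEN×LMUL/SEW = 128×1/4/8 = 4
AVL=2 ≤ VLMAX=4, so vl = 2
[0] sub(0xac,0x06) = 0xa6
[1] sub(0xf5,0x16) = 0xdf
[2] tail/keep = 0x77
[3] tail/keep = 0xbe

vd[2] = 119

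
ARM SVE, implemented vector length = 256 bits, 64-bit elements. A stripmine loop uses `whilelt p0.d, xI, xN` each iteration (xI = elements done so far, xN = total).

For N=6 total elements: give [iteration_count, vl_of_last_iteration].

[iterations, last_vl] = [2, 2]

register lanes = 256/64 = 4
iterations = ceil(6/4) = 2; final-pass vl = 2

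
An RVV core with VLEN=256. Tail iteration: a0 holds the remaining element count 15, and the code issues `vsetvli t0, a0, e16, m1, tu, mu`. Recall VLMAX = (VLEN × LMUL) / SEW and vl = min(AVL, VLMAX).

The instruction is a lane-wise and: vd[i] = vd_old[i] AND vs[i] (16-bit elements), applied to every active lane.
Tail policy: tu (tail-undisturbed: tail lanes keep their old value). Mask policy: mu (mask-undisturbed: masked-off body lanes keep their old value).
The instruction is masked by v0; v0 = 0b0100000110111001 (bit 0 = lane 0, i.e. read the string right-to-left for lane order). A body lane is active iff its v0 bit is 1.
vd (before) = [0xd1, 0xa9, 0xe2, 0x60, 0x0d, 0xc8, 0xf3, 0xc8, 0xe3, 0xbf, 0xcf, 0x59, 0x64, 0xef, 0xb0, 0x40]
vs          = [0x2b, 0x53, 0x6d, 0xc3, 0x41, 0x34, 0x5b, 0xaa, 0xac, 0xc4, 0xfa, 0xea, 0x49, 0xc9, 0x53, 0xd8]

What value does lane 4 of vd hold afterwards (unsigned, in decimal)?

vd[4] = 1

VLMAX = VLEN×LMUL/SEW = 256×1/16 = 16
AVL=15 ≤ VLMAX=16, so vl = 15
vd[0] and(0xd1,0x2b) -> 0x01
vd[1] mask-off/keep -> 0xa9
vd[2] mask-off/keep -> 0xe2
vd[3] and(0x60,0xc3) -> 0x40
vd[4] and(0x0d,0x41) -> 0x01
vd[5] and(0xc8,0x34) -> 0x00
vd[6] mask-off/keep -> 0xf3
vd[7] and(0xc8,0xaa) -> 0x88
vd[8] and(0xe3,0xac) -> 0xa0
vd[9] mask-off/keep -> 0xbf
vd[10] mask-off/keep -> 0xcf
vd[11] mask-off/keep -> 0x59
vd[12] mask-off/keep -> 0x64
vd[13] mask-off/keep -> 0xef
vd[14] and(0xb0,0x53) -> 0x10
vd[15] tail/keep -> 0x40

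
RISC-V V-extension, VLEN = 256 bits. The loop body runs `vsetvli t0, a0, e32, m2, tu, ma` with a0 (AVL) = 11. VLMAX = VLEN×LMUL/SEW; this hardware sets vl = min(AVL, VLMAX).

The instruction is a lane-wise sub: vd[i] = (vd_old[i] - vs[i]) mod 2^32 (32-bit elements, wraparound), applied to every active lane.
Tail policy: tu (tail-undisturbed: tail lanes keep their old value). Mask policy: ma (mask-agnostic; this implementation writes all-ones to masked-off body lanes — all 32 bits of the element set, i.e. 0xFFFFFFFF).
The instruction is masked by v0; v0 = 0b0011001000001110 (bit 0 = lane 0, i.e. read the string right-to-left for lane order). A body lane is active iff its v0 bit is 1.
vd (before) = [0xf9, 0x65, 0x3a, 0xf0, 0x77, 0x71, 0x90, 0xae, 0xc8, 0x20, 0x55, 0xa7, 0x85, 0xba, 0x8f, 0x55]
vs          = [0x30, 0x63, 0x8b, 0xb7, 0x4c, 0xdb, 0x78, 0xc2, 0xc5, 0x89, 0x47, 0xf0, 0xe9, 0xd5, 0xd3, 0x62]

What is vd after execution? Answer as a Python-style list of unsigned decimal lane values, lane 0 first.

VLMAX = VLEN×LMUL/SEW = 256×2/32 = 16
vl ← min(11, 16) = 11
  i=0: mask-off/ones → 4294967295
  i=1: sub(0x65,0x63) → 2
  i=2: sub(0x3a,0x8b) → 4294967215
  i=3: sub(0xf0,0xb7) → 57
  i=4: mask-off/ones → 4294967295
  i=5: mask-off/ones → 4294967295
  i=6: mask-off/ones → 4294967295
  i=7: mask-off/ones → 4294967295
  i=8: mask-off/ones → 4294967295
  i=9: sub(0x20,0x89) → 4294967191
  i=10: mask-off/ones → 4294967295
  i=11: tail/keep → 167
  i=12: tail/keep → 133
  i=13: tail/keep → 186
  i=14: tail/keep → 143
  i=15: tail/keep → 85

vd = [4294967295, 2, 4294967215, 57, 4294967295, 4294967295, 4294967295, 4294967295, 4294967295, 4294967191, 4294967295, 167, 133, 186, 143, 85]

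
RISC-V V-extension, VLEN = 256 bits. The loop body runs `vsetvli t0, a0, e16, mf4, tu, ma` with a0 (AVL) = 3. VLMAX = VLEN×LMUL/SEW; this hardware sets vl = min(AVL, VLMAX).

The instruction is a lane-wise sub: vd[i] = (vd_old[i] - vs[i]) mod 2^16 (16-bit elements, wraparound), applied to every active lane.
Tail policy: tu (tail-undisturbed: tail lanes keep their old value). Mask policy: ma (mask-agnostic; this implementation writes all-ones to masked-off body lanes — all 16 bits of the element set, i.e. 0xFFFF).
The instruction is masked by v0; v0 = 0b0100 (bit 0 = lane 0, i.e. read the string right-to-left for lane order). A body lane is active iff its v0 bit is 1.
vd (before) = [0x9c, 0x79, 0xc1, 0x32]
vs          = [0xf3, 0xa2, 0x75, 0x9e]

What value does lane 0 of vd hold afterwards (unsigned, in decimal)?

VLMAX = (256 × 1/4) / 16 = 4 lanes
vl ← min(3, 4) = 3
[0] mask-off/ones = 0xffff
[1] mask-off/ones = 0xffff
[2] sub(0xc1,0x75) = 0x4c
[3] tail/keep = 0x32

vd[0] = 65535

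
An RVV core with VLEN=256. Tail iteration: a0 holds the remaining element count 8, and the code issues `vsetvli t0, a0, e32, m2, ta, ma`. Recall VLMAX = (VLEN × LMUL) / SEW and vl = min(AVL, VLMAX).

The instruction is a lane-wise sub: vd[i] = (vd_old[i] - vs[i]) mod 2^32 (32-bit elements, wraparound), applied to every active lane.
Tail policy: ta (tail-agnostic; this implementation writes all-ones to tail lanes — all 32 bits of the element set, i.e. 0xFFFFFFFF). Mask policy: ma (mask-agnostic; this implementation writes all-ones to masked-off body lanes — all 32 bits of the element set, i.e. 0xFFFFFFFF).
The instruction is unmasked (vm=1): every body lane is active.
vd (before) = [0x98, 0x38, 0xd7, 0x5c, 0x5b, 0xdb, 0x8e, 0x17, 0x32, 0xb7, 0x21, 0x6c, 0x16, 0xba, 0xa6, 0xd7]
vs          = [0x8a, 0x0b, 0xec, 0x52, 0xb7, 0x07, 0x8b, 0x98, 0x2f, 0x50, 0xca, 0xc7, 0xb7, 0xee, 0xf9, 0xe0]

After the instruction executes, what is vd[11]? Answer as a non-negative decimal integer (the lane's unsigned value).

lanes per group: 256·2/32 = 16
vl ← min(8, 16) = 8
lane  0: sub(0x98,0x8a) ⇒ 0x0e
lane  1: sub(0x38,0x0b) ⇒ 0x2d
lane  2: sub(0xd7,0xec) ⇒ 0xffffffeb
lane  3: sub(0x5c,0x52) ⇒ 0x0a
lane  4: sub(0x5b,0xb7) ⇒ 0xffffffa4
lane  5: sub(0xdb,0x07) ⇒ 0xd4
lane  6: sub(0x8e,0x8b) ⇒ 0x03
lane  7: sub(0x17,0x98) ⇒ 0xffffff7f
lane  8: tail/ones ⇒ 0xffffffff
lane  9: tail/ones ⇒ 0xffffffff
lane 10: tail/ones ⇒ 0xffffffff
lane 11: tail/ones ⇒ 0xffffffff
lane 12: tail/ones ⇒ 0xffffffff
lane 13: tail/ones ⇒ 0xffffffff
lane 14: tail/ones ⇒ 0xffffffff
lane 15: tail/ones ⇒ 0xffffffff

vd[11] = 4294967295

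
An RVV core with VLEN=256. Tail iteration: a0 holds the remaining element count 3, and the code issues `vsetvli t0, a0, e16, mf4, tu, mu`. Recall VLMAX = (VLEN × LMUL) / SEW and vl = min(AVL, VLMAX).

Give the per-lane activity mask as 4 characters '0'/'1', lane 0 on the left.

predicate = 1110

lanes per group: 256·1/4/16 = 4
AVL=3 ≤ VLMAX=4, so vl = 3
bits (lane 0 leftmost): 1110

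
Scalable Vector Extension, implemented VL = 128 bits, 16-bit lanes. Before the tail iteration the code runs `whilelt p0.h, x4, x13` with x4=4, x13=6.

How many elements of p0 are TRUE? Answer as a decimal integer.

register lanes = 128/16 = 8
active while 4+j < 6, i.e. j ∈ [0,2) capped at 8 ⇒ 2

vl = 2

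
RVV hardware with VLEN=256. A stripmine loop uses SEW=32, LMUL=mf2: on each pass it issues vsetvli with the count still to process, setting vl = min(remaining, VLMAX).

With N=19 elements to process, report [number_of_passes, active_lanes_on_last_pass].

[iterations, last_vl] = [5, 3]

VLMAX = VLEN×LMUL/SEW = 256×1/2/32 = 4
N=19: ⌈19/4⌉ = 5 iters; last vl = 19 − 4×4 = 3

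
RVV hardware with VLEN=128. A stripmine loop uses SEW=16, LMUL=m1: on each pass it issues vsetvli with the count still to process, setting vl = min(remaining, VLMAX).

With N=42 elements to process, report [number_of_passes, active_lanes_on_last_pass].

VLMAX = VLEN×LMUL/SEW = 128×1/16 = 8
iterations = ceil(42/8) = 6; final-pass vl = 2

[iterations, last_vl] = [6, 2]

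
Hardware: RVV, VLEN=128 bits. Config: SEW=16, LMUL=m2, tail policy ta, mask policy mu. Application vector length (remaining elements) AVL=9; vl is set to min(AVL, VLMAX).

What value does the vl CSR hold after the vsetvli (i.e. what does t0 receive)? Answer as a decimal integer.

vl = 9

lanes per group: 128·2/16 = 16
vl = min(AVL, VLMAX) = min(9, 16) = 9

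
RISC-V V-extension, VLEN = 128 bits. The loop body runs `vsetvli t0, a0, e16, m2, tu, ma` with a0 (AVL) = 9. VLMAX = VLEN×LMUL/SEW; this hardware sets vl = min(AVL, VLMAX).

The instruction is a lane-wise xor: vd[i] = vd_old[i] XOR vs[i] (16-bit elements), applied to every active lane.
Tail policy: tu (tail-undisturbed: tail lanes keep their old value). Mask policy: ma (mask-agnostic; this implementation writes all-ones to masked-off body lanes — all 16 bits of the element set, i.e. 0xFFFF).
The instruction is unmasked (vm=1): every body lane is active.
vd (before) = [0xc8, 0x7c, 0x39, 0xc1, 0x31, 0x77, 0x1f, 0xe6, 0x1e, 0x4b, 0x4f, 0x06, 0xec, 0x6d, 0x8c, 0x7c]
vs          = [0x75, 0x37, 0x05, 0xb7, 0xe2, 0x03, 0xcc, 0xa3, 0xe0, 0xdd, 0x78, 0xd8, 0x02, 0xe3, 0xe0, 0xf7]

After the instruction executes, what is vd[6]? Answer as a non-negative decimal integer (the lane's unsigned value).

lanes per group: 128·2/16 = 16
vl = min(AVL, VLMAX) = min(9, 16) = 9
[0] xor(0xc8,0x75) = 0xbd
[1] xor(0x7c,0x37) = 0x4b
[2] xor(0x39,0x05) = 0x3c
[3] xor(0xc1,0xb7) = 0x76
[4] xor(0x31,0xe2) = 0xd3
[5] xor(0x77,0x03) = 0x74
[6] xor(0x1f,0xcc) = 0xd3
[7] xor(0xe6,0xa3) = 0x45
[8] xor(0x1e,0xe0) = 0xfe
[9] tail/keep = 0x4b
[10] tail/keep = 0x4f
[11] tail/keep = 0x06
[12] tail/keep = 0xec
[13] tail/keep = 0x6d
[14] tail/keep = 0x8c
[15] tail/keep = 0x7c

vd[6] = 211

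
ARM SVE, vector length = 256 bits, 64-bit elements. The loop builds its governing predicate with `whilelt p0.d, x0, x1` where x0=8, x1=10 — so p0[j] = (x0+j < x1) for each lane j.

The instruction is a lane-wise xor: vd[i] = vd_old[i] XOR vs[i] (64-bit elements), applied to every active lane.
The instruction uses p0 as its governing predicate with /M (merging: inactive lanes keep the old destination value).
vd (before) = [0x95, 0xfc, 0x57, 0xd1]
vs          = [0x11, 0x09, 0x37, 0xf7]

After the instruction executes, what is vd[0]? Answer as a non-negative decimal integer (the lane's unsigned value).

256-bit reg / 64-bit elem → 4 lanes
active while 8+j < 10, i.e. j ∈ [0,2) capped at 4 ⇒ 2
vd[0] xor(0x95,0x11) -> 0x84
vd[1] xor(0xfc,0x09) -> 0xf5
vd[2] tail/keep -> 0x57
vd[3] tail/keep -> 0xd1

vd[0] = 132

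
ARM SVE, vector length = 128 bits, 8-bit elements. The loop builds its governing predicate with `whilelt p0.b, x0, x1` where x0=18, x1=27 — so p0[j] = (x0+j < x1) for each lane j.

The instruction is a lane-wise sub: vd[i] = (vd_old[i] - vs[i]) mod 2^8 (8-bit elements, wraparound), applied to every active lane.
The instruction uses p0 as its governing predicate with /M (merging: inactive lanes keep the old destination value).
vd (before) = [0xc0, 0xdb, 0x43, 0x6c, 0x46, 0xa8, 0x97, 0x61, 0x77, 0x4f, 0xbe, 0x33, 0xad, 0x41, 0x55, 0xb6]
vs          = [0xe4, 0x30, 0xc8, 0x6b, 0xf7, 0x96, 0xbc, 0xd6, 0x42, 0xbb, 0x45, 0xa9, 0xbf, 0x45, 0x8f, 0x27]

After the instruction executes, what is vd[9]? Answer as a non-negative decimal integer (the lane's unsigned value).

register lanes = 128/8 = 16
active while 18+j < 27, i.e. j ∈ [0,9) capped at 16 ⇒ 9
[0] sub(0xc0,0xe4) = 0xdc
[1] sub(0xdb,0x30) = 0xab
[2] sub(0x43,0xc8) = 0x7b
[3] sub(0x6c,0x6b) = 0x01
[4] sub(0x46,0xf7) = 0x4f
[5] sub(0xa8,0x96) = 0x12
[6] sub(0x97,0xbc) = 0xdb
[7] sub(0x61,0xd6) = 0x8b
[8] sub(0x77,0x42) = 0x35
[9] tail/keep = 0x4f
[10] tail/keep = 0xbe
[11] tail/keep = 0x33
[12] tail/keep = 0xad
[13] tail/keep = 0x41
[14] tail/keep = 0x55
[15] tail/keep = 0xb6

vd[9] = 79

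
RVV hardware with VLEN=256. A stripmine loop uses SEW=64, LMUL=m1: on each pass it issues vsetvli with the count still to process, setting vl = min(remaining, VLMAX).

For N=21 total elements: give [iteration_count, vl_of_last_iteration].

[iterations, last_vl] = [6, 1]

VLMAX = (256 × 1) / 64 = 4 lanes
21 elements at 4/iter → 6 passes, remainder 1 on the last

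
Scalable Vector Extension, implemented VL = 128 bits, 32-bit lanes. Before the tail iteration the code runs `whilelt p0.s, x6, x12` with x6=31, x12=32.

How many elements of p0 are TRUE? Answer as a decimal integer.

lane count: 128 div 32 = 4
p0[j] = (31+j < 32); true for j=0..0 → 1 lanes set

vl = 1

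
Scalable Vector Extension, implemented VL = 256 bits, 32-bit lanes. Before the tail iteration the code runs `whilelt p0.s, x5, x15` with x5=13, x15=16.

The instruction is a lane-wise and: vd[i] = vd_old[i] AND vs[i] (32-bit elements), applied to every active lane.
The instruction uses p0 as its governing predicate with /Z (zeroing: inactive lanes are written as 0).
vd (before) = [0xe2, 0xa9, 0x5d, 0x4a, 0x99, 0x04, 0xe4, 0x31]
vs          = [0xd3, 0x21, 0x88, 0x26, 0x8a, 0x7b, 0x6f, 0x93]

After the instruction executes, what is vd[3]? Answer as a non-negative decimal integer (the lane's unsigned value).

256-bit reg / 32-bit elem → 8 lanes
p0[j] = (13+j < 16); true for j=0..2 → 3 lanes set
lane  0: and(0xe2,0xd3) ⇒ 0xc2
lane  1: and(0xa9,0x21) ⇒ 0x21
lane  2: and(0x5d,0x88) ⇒ 0x08
lane  3: tail/zero ⇒ 0x00
lane  4: tail/zero ⇒ 0x00
lane  5: tail/zero ⇒ 0x00
lane  6: tail/zero ⇒ 0x00
lane  7: tail/zero ⇒ 0x00

vd[3] = 0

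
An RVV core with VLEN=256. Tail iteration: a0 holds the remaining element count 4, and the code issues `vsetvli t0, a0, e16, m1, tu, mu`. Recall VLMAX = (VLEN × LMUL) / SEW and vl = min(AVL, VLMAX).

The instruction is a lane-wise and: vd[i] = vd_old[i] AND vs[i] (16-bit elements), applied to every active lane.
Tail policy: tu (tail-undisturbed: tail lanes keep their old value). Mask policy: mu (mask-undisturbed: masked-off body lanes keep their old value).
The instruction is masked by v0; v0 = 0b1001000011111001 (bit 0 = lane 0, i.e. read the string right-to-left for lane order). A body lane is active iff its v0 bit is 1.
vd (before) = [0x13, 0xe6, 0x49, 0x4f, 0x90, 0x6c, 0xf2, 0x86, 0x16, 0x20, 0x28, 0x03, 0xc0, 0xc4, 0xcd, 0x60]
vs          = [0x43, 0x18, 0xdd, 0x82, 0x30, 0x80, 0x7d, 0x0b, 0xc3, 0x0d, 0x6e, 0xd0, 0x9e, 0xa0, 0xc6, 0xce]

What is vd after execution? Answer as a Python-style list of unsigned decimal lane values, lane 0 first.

vd = [3, 230, 73, 2, 144, 108, 242, 134, 22, 32, 40, 3, 192, 196, 205, 96]

VLMAX = VLEN×LMUL/SEW = 256×1/16 = 16
vl = min(AVL, VLMAX) = min(4, 16) = 4
  i=0: and(0x13,0x43) → 3
  i=1: mask-off/keep → 230
  i=2: mask-off/keep → 73
  i=3: and(0x4f,0x82) → 2
  i=4: tail/keep → 144
  i=5: tail/keep → 108
  i=6: tail/keep → 242
  i=7: tail/keep → 134
  i=8: tail/keep → 22
  i=9: tail/keep → 32
  i=10: tail/keep → 40
  i=11: tail/keep → 3
  i=12: tail/keep → 192
  i=13: tail/keep → 196
  i=14: tail/keep → 205
  i=15: tail/keep → 96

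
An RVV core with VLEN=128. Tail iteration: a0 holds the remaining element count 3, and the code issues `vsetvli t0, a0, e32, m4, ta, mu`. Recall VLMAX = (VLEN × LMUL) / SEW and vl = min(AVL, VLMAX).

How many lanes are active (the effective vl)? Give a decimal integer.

VLMAX = VLEN×LMUL/SEW = 128×4/32 = 16
AVL=3 ≤ VLMAX=16, so vl = 3

vl = 3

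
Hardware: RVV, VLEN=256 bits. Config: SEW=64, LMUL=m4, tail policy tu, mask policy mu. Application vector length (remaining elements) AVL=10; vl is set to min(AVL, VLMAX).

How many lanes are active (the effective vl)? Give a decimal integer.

VLMAX = (256 × 4) / 64 = 16 lanes
vl = min(AVL, VLMAX) = min(10, 16) = 10

vl = 10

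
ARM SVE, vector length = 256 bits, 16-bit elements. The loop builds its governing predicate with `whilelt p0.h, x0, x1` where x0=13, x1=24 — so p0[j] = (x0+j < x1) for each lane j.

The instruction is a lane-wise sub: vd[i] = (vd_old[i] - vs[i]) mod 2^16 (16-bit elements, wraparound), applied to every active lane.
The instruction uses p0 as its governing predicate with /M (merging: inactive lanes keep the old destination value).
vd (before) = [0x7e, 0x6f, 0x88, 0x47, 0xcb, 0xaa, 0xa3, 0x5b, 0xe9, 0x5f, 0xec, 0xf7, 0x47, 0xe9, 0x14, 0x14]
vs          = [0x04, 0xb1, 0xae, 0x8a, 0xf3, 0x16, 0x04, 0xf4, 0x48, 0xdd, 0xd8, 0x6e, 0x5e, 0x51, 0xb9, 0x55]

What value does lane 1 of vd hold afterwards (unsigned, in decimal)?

register lanes = 256/16 = 16
p0[j] = (13+j < 24); true for j=0..10 → 11 lanes set
vd[0] sub(0x7e,0x04) -> 0x7a
vd[1] sub(0x6f,0xb1) -> 0xffbe
vd[2] sub(0x88,0xae) -> 0xffda
vd[3] sub(0x47,0x8a) -> 0xffbd
vd[4] sub(0xcb,0xf3) -> 0xffd8
vd[5] sub(0xaa,0x16) -> 0x94
vd[6] sub(0xa3,0x04) -> 0x9f
vd[7] sub(0x5b,0xf4) -> 0xff67
vd[8] sub(0xe9,0x48) -> 0xa1
vd[9] sub(0x5f,0xdd) -> 0xff82
vd[10] sub(0xec,0xd8) -> 0x14
vd[11] tail/keep -> 0xf7
vd[12] tail/keep -> 0x47
vd[13] tail/keep -> 0xe9
vd[14] tail/keep -> 0x14
vd[15] tail/keep -> 0x14

vd[1] = 65470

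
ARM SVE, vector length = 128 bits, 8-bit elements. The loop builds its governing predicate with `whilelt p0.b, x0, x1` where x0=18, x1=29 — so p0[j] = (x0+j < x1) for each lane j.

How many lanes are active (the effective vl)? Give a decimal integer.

register lanes = 128/8 = 16
active while 18+j < 29, i.e. j ∈ [0,11) capped at 16 ⇒ 11

vl = 11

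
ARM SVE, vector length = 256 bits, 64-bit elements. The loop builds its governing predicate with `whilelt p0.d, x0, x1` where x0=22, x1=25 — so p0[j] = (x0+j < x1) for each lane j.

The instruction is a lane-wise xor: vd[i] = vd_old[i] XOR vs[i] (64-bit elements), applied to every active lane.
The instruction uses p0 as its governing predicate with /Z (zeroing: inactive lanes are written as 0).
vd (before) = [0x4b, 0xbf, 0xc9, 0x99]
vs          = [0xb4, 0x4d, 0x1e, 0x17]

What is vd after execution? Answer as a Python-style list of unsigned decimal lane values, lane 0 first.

256-bit reg / 64-bit elem → 4 lanes
active while 22+j < 25, i.e. j ∈ [0,3) capped at 4 ⇒ 3
vd[0] xor(0x4b,0xb4) -> 0xff
vd[1] xor(0xbf,0x4d) -> 0xf2
vd[2] xor(0xc9,0x1e) -> 0xd7
vd[3] tail/zero -> 0x00

vd = [255, 242, 215, 0]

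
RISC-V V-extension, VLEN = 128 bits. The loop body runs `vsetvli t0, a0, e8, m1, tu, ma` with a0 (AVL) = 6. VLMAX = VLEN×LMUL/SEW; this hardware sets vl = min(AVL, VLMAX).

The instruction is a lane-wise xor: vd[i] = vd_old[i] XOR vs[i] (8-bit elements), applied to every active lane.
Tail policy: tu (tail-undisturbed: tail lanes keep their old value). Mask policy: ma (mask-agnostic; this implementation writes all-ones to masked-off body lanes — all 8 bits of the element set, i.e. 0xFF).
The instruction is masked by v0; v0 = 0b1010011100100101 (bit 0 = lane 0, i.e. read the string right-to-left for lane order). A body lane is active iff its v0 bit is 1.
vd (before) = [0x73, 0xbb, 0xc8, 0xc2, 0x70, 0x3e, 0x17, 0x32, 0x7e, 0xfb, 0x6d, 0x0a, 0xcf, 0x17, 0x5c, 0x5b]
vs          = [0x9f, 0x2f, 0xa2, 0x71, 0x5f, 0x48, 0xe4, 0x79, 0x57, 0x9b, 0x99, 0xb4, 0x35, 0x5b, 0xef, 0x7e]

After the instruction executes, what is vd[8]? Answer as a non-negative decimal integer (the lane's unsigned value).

vd[8] = 126

VLMAX = VLEN×LMUL/SEW = 128×1/8 = 16
AVL=6 ≤ VLMAX=16, so vl = 6
[0] xor(0x73,0x9f) = 0xec
[1] mask-off/ones = 0xff
[2] xor(0xc8,0xa2) = 0x6a
[3] mask-off/ones = 0xff
[4] mask-off/ones = 0xff
[5] xor(0x3e,0x48) = 0x76
[6] tail/keep = 0x17
[7] tail/keep = 0x32
[8] tail/keep = 0x7e
[9] tail/keep = 0xfb
[10] tail/keep = 0x6d
[11] tail/keep = 0x0a
[12] tail/keep = 0xcf
[13] tail/keep = 0x17
[14] tail/keep = 0x5c
[15] tail/keep = 0x5b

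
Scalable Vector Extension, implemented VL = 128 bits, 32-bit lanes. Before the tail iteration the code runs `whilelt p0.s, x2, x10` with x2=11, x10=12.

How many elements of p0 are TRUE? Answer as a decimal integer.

vl = 1

lane count: 128 div 32 = 4
active while 11+j < 12, i.e. j ∈ [0,1) capped at 4 ⇒ 1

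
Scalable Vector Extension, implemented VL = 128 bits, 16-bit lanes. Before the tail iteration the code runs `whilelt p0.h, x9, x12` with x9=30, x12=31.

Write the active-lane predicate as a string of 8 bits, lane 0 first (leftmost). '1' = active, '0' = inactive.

predicate = 10000000

register lanes = 128/16 = 8
p0[j] = (30+j < 31); true for j=0..0 → 1 lanes set
bits (lane 0 leftmost): 10000000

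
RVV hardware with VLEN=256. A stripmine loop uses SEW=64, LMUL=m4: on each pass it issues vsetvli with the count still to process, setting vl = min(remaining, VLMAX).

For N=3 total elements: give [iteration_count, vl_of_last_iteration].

VLMAX = (256 × 4) / 64 = 16 lanes
N=3: ⌈3/16⌉ = 1 iters; last vl = 3 − 0×16 = 3

[iterations, last_vl] = [1, 3]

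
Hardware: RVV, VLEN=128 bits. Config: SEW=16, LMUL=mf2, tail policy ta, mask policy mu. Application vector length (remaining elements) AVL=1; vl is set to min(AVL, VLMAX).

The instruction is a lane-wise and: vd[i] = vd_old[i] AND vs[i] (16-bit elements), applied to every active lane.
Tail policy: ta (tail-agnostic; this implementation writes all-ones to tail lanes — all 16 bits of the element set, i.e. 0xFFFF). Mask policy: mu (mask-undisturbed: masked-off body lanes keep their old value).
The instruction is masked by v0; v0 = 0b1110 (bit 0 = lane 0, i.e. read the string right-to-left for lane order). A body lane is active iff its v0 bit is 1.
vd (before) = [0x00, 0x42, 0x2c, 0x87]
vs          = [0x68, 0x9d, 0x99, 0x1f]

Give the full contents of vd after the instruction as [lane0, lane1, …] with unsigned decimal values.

vd = [0, 65535, 65535, 65535]

VLMAX = (128 × 1/2) / 16 = 4 lanes
vl = min(AVL, VLMAX) = min(1, 4) = 1
  i=0: mask-off/keep → 0
  i=1: tail/ones → 65535
  i=2: tail/ones → 65535
  i=3: tail/ones → 65535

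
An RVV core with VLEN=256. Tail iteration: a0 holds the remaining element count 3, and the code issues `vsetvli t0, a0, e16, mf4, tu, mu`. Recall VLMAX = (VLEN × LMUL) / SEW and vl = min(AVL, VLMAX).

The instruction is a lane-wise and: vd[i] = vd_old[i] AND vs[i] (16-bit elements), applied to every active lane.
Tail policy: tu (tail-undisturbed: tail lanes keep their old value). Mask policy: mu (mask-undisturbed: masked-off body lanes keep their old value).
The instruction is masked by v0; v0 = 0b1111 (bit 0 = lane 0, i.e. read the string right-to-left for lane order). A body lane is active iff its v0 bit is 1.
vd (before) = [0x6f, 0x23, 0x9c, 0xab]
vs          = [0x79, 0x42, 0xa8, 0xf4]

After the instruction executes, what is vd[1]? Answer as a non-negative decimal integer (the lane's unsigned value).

vd[1] = 2

lanes per group: 256·1/4/16 = 4
AVL=3 ≤ VLMAX=4, so vl = 3
[0] and(0x6f,0x79) = 0x69
[1] and(0x23,0x42) = 0x02
[2] and(0x9c,0xa8) = 0x88
[3] tail/keep = 0xab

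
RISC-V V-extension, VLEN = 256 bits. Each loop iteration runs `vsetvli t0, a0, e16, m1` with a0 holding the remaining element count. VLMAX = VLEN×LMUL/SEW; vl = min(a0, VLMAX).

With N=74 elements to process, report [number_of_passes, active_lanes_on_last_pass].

lanes per group: 256·1/16 = 16
N=74: ⌈74/16⌉ = 5 iters; last vl = 74 − 4×16 = 10

[iterations, last_vl] = [5, 10]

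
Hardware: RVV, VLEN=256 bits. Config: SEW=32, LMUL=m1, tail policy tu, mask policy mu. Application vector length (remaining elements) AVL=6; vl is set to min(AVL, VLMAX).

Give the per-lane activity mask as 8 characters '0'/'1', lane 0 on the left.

predicate = 11111100

VLMAX = (256 × 1) / 32 = 8 lanes
AVL=6 ≤ VLMAX=8, so vl = 6
bits (lane 0 leftmost): 11111100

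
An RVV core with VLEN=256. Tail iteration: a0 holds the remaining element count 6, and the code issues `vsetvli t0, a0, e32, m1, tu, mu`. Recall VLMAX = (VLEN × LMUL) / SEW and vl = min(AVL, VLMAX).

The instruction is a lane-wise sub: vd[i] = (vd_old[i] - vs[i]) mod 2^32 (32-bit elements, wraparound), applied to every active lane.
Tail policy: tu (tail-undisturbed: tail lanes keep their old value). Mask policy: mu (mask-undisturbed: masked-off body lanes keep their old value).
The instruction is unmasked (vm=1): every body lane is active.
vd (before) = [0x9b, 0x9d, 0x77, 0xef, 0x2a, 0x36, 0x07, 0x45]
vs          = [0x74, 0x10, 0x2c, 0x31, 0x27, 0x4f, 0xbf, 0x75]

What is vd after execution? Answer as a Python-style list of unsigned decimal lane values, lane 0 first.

lanes per group: 256·1/32 = 8
vl = min(AVL, VLMAX) = min(6, 8) = 6
lane  0: sub(0x9b,0x74) ⇒ 0x27
lane  1: sub(0x9d,0x10) ⇒ 0x8d
lane  2: sub(0x77,0x2c) ⇒ 0x4b
lane  3: sub(0xef,0x31) ⇒ 0xbe
lane  4: sub(0x2a,0x27) ⇒ 0x03
lane  5: sub(0x36,0x4f) ⇒ 0xffffffe7
lane  6: tail/keep ⇒ 0x07
lane  7: tail/keep ⇒ 0x45

vd = [39, 141, 75, 190, 3, 4294967271, 7, 69]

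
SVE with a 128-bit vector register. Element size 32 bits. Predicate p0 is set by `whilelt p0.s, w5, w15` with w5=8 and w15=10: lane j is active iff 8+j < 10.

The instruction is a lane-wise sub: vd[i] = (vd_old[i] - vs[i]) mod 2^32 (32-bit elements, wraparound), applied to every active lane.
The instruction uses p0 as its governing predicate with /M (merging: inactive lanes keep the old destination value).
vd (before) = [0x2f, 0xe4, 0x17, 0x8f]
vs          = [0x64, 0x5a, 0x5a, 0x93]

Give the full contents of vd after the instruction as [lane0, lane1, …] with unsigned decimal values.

vd = [4294967243, 138, 23, 143]

128-bit reg / 32-bit elem → 4 lanes
whilelt: lane j active iff 8+j < 10 → j < 2 → 2 active
vd[0] sub(0x2f,0x64) -> 0xffffffcb
vd[1] sub(0xe4,0x5a) -> 0x8a
vd[2] tail/keep -> 0x17
vd[3] tail/keep -> 0x8f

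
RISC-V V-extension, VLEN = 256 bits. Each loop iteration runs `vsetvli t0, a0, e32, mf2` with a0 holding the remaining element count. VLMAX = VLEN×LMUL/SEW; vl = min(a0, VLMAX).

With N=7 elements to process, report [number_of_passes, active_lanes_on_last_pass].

VLMAX = VLEN×LMUL/SEW = 256×1/2/32 = 4
iterations = ceil(7/4) = 2; final-pass vl = 3

[iterations, last_vl] = [2, 3]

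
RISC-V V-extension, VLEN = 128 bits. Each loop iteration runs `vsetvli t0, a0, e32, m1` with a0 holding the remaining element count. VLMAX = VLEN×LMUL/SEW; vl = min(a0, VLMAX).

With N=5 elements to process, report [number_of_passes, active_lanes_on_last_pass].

[iterations, last_vl] = [2, 1]

VLMAX = (128 × 1) / 32 = 4 lanes
N=5: ⌈5/4⌉ = 2 iters; last vl = 5 − 1×4 = 1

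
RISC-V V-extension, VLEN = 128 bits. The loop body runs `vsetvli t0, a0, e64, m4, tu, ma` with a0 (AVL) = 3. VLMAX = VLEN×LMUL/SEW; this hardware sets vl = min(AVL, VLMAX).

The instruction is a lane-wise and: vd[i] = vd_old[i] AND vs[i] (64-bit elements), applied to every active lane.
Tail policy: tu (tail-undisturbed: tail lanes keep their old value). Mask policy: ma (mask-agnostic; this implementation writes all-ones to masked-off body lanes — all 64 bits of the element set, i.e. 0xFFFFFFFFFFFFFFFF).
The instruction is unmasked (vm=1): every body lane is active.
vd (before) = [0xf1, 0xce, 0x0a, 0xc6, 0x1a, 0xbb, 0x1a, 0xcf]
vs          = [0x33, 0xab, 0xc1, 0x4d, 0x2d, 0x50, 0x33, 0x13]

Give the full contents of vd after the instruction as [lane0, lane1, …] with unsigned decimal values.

vd = [49, 138, 0, 198, 26, 187, 26, 207]

lanes per group: 128·4/64 = 8
AVL=3 ≤ VLMAX=8, so vl = 3
  i=0: and(0xf1,0x33) → 49
  i=1: and(0xce,0xab) → 138
  i=2: and(0x0a,0xc1) → 0
  i=3: tail/keep → 198
  i=4: tail/keep → 26
  i=5: tail/keep → 187
  i=6: tail/keep → 26
  i=7: tail/keep → 207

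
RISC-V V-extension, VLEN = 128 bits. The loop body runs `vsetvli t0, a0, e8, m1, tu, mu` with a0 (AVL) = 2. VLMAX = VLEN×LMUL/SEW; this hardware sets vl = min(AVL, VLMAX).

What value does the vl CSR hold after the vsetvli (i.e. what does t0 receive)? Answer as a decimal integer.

lanes per group: 128·1/8 = 16
AVL=2 ≤ VLMAX=16, so vl = 2

vl = 2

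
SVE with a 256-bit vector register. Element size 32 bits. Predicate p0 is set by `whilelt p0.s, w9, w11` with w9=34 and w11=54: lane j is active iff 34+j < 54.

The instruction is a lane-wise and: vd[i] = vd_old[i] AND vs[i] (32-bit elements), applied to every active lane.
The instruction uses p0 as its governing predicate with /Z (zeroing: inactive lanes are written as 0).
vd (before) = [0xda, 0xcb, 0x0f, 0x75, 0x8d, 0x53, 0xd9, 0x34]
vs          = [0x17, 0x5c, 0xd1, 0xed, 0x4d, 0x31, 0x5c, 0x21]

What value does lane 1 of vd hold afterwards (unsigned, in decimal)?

vd[1] = 72

256-bit reg / 32-bit elem → 8 lanes
whilelt: lane j active iff 34+j < 54 → j < 20 → 8 active
[0] and(0xda,0x17) = 0x12
[1] and(0xcb,0x5c) = 0x48
[2] and(0x0f,0xd1) = 0x01
[3] and(0x75,0xed) = 0x65
[4] and(0x8d,0x4d) = 0x0d
[5] and(0x53,0x31) = 0x11
[6] and(0xd9,0x5c) = 0x58
[7] and(0x34,0x21) = 0x20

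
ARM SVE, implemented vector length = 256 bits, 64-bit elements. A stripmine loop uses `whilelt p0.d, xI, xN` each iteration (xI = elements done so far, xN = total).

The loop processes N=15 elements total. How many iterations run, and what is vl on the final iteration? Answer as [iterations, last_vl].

[iterations, last_vl] = [4, 3]

register lanes = 256/64 = 4
15 elements at 4/iter → 4 passes, remainder 3 on the last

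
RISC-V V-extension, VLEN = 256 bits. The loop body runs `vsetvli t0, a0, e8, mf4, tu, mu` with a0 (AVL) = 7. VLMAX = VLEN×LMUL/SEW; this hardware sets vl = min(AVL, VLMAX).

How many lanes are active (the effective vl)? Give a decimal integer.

lanes per group: 256·1/4/8 = 8
vl ← min(7, 8) = 7

vl = 7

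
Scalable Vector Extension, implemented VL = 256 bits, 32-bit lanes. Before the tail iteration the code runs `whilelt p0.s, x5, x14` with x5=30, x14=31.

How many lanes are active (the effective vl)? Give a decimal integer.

lane count: 256 div 32 = 8
p0[j] = (30+j < 31); true for j=0..0 → 1 lanes set

vl = 1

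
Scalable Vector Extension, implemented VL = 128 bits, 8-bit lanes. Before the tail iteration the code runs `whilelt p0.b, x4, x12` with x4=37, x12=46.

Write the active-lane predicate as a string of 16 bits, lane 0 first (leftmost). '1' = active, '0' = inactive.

predicate = 1111111110000000

register lanes = 128/8 = 16
active while 37+j < 46, i.e. j ∈ [0,9) capped at 16 ⇒ 9
bits (lane 0 leftmost): 1111111110000000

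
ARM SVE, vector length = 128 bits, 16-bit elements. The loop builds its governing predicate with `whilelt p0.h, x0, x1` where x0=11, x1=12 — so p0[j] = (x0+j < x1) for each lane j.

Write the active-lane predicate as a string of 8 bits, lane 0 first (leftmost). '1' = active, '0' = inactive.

lane count: 128 div 16 = 8
active while 11+j < 12, i.e. j ∈ [0,1) capped at 8 ⇒ 1
bits (lane 0 leftmost): 10000000

predicate = 10000000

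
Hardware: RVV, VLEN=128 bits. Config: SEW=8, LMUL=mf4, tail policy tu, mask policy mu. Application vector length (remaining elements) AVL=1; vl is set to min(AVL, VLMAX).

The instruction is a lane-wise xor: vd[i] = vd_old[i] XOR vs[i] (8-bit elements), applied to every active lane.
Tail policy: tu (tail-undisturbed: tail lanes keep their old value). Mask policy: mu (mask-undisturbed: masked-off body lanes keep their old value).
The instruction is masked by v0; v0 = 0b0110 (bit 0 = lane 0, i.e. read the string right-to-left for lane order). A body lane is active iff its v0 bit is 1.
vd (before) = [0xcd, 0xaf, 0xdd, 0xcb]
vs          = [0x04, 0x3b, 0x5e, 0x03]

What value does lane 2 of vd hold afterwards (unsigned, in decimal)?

lanes per group: 128·1/4/8 = 4
AVL=1 ≤ VLMAX=4, so vl = 1
[0] mask-off/keep = 0xcd
[1] tail/keep = 0xaf
[2] tail/keep = 0xdd
[3] tail/keep = 0xcb

vd[2] = 221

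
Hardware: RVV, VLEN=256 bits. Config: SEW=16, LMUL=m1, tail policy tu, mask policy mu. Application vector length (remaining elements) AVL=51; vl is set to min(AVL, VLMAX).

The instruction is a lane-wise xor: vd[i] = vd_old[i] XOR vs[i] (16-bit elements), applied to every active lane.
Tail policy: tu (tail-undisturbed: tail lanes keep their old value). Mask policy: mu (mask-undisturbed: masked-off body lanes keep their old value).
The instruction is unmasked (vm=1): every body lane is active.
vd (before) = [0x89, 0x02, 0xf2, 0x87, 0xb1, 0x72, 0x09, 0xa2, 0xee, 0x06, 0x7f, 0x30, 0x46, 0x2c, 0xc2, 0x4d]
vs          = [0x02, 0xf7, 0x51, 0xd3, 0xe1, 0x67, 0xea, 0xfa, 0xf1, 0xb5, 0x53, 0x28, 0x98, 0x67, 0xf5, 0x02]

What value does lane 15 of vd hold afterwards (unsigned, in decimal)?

VLMAX = (256 × 1) / 16 = 16 lanes
vl ← min(51, 16) = 16
  i=0: xor(0x89,0x02) → 139
  i=1: xor(0x02,0xf7) → 245
  i=2: xor(0xf2,0x51) → 163
  i=3: xor(0x87,0xd3) → 84
  i=4: xor(0xb1,0xe1) → 80
  i=5: xor(0x72,0x67) → 21
  i=6: xor(0x09,0xea) → 227
  i=7: xor(0xa2,0xfa) → 88
  i=8: xor(0xee,0xf1) → 31
  i=9: xor(0x06,0xb5) → 179
  i=10: xor(0x7f,0x53) → 44
  i=11: xor(0x30,0x28) → 24
  i=12: xor(0x46,0x98) → 222
  i=13: xor(0x2c,0x67) → 75
  i=14: xor(0xc2,0xf5) → 55
  i=15: xor(0x4d,0x02) → 79

vd[15] = 79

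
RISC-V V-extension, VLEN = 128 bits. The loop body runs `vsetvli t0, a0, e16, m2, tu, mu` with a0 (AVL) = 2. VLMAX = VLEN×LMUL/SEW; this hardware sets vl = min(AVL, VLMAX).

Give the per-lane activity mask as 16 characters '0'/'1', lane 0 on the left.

lanes per group: 128·2/16 = 16
vl = min(AVL, VLMAX) = min(2, 16) = 2
bits (lane 0 leftmost): 1100000000000000

predicate = 1100000000000000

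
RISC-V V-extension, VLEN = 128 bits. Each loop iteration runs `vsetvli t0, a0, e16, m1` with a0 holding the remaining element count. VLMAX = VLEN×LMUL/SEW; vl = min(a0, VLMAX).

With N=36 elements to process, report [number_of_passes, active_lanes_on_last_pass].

VLMAX = (128 × 1) / 16 = 8 lanes
36 elements at 8/iter → 5 passes, remainder 4 on the last

[iterations, last_vl] = [5, 4]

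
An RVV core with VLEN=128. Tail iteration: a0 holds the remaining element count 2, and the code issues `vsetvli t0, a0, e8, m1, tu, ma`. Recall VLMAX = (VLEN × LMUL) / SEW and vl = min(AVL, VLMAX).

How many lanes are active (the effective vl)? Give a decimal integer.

vl = 2

VLMAX = VLEN×LMUL/SEW = 128×1/8 = 16
vl ← min(2, 16) = 2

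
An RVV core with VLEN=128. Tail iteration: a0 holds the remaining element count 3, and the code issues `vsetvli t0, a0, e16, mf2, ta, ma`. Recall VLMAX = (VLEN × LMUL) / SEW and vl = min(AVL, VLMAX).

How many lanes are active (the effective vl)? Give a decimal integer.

vl = 3

lanes per group: 128·1/2/16 = 4
vl = min(AVL, VLMAX) = min(3, 4) = 3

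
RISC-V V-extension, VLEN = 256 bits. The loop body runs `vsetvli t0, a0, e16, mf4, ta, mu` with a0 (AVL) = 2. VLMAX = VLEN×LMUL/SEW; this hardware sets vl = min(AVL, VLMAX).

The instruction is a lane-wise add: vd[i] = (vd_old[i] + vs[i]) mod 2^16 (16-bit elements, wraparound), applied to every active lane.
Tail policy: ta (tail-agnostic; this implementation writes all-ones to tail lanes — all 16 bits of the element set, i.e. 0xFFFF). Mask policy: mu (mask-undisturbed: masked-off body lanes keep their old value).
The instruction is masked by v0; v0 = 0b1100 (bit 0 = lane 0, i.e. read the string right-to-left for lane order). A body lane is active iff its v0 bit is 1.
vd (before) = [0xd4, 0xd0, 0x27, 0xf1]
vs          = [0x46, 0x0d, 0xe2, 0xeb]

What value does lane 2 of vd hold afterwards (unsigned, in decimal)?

VLMAX = VLEN×LMUL/SEW = 256×1/4/16 = 4
AVL=2 ≤ VLMAX=4, so vl = 2
  i=0: mask-off/keep → 212
  i=1: mask-off/keep → 208
  i=2: tail/ones → 65535
  i=3: tail/ones → 65535

vd[2] = 65535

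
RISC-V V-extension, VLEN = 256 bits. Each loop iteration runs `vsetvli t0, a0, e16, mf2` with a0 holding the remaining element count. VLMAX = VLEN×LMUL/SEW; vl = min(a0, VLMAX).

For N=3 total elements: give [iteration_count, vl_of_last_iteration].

[iterations, last_vl] = [1, 3]

lanes per group: 256·1/2/16 = 8
3 elements at 8/iter → 1 passes, remainder 3 on the last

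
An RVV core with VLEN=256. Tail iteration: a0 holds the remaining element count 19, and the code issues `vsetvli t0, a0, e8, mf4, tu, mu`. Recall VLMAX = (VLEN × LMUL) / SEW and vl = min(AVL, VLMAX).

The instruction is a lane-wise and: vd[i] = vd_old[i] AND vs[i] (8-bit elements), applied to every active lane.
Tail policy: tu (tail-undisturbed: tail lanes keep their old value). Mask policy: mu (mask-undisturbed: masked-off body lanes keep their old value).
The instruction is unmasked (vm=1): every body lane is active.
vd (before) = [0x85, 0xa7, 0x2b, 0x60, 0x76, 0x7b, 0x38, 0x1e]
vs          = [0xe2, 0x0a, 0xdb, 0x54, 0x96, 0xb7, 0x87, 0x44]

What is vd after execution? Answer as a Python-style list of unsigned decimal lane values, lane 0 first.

lanes per group: 256·1/4/8 = 8
vl = min(AVL, VLMAX) = min(19, 8) = 8
  i=0: and(0x85,0xe2) → 128
  i=1: and(0xa7,0x0a) → 2
  i=2: and(0x2b,0xdb) → 11
  i=3: and(0x60,0x54) → 64
  i=4: and(0x76,0x96) → 22
  i=5: and(0x7b,0xb7) → 51
  i=6: and(0x38,0x87) → 0
  i=7: and(0x1e,0x44) → 4

vd = [128, 2, 11, 64, 22, 51, 0, 4]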